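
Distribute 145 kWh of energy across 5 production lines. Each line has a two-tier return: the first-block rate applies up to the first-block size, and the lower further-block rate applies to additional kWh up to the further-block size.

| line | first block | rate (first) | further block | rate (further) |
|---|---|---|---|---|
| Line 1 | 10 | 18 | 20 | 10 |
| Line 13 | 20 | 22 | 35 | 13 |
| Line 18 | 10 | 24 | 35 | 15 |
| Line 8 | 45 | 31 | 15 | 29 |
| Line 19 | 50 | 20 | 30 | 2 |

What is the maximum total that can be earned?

3600

Treat each block as its own option and order by rate: Line 8/tier1 31 > Line 8/tier2 29 > Line 18/tier1 24 > Line 13/tier1 22 > Line 19/tier1 20 > Line 1/tier1 18 > Line 18/tier2 15 > Line 13/tier2 13 > Line 1/tier2 10 > Line 19/tier2 2.
Line 8/tier1 (31): +45 → 100 left.
Line 8/tier2 (29): +15 → 85 left.
Line 18/tier1 (24): +10 → 75 left.
Line 13 tier1 at 22: fill all 20 → 55 left.
Line 19 tier1 at 20: fill all 50 → 5 left.
5 remain; put them into Line 1 tier1 at 18.
Total = 31×45 + 29×15 + 24×10 + 22×20 + 20×50 + 18×5 = 3600.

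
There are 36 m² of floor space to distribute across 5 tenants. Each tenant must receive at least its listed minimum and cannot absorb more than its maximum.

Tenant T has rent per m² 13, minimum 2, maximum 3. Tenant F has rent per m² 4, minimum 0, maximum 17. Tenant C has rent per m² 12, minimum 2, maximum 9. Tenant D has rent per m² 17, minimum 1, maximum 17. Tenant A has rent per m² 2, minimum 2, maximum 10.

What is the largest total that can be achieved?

Meeting every minimum uses 2+0+2+1+2 = 7 m², leaving 29.
Highest rent per m² first: Tenant D 17 > Tenant T 13 > Tenant C 12 > Tenant F 4 > Tenant A 2.
Tenant D takes 16 more to reach its cap of 17 ; 13 left.
Tenant T: +1 to 3 (cap) ; 12 left.
Give Tenant C 7 more to hit its cap of 9 ; 5 left.
Tenant F has room for 17 more but only 5 remain, so it gets 5.
Total = 13×3 + 4×5 + 12×9 + 17×17 + 2×2 = 460.

460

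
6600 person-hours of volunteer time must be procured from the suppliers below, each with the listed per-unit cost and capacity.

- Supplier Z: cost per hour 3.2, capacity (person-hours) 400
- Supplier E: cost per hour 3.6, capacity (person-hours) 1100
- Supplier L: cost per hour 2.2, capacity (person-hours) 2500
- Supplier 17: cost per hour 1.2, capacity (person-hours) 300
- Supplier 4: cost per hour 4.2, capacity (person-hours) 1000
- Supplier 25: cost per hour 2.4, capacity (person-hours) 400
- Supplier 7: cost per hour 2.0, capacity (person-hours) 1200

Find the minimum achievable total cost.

Use suppliers in increasing cost order.
Supplier 17 (1.2): use full 300 → 6300 person-hours to go.
Supplier 7 at 2.0: take all 1200 person-hours → 5100 still needed.
Supplier L (2.2): use full 2500 → 2600 person-hours to go.
Take 400 from Supplier 25 at 2.4 → need 2200 more.
Supplier Z at 3.2: take all 400 person-hours → 1800 still needed.
Take 1100 from Supplier E at 3.6 → need 700 more.
Supplier 4 (4.2): take the remaining 700 → done.
Cost = 300×1.2 + 1200×2.0 + 2500×2.2 + 400×2.4 + 400×3.2 + 1100×3.6 + 700×4.2 = 17400.

17400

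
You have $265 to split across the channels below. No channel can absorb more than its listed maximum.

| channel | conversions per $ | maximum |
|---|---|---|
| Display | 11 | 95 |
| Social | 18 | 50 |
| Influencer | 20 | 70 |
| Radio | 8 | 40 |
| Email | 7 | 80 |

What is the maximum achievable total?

3735

Highest conversions per $ first: Influencer 20 > Social 18 > Display 11 > Radio 8 > Email 7.
Influencer takes 70 to reach its cap of 70 → 195 left.
Social takes 50 to reach its cap of 50 → 145 left.
Display: +95 to 95 (cap) → 50 left.
Radio: +40 to 40 (cap) → 10 left.
Only 10 left; Email takes them to reach 10.
Total = 11×95 + 18×50 + 20×70 + 8×40 + 7×10 = 3735.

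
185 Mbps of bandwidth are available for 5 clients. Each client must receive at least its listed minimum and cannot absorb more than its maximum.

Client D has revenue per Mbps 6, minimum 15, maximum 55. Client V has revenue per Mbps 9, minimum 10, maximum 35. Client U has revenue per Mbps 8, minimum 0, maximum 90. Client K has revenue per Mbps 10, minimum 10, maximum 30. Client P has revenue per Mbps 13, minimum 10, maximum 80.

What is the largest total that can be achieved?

Meeting every minimum uses 15+10+0+10+10 = 45 Mbps, leaving 140.
Order the clients by revenue per Mbps: Client P 13 > Client K 10 > Client V 9 > Client U 8 > Client D 6.
Client P takes 70 more to reach its cap of 80 — 70 left.
Give Client K 20 more to hit its cap of 30 — 50 left.
Client V takes 25 more to reach its cap of 35 — 25 left.
Only 25 left; Client U takes them to reach 25.
Total = 6×15 + 9×35 + 8×25 + 10×30 + 13×80 = 1945.

1945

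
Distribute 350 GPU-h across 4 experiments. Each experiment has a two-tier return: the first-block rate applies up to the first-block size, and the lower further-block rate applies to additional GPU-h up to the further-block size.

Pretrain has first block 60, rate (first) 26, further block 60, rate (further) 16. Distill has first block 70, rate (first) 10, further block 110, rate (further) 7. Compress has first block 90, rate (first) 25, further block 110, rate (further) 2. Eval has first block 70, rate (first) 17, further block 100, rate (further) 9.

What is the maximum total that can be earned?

Rank every tier by rate: Pretrain/tier1 26 > Compress/tier1 25 > Eval/tier1 17 > Pretrain/tier2 16 > Distill/tier1 10 > Eval/tier2 9 > Distill/tier2 7 > Compress/tier2 2.
Pretrain/tier1 (26): +60 ; 290 left.
Fill Compress tier1 block (90 at 25) ; 200 left.
Eval tier1 at 17: fill all 70 ; 130 left.
Pretrain tier2 at 16: fill all 60 ; 70 left.
Distill/tier1 (10): +70 ; 0 left.
Total = 26×60 + 25×90 + 17×70 + 16×60 + 10×70 = 6660.

6660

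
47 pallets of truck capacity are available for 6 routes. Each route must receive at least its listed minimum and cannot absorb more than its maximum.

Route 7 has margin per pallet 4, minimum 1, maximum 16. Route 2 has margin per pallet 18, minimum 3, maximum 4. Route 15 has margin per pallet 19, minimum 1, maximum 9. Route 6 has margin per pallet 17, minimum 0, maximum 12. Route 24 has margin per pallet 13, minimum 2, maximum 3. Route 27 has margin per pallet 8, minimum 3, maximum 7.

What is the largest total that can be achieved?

Meeting every minimum uses 1+3+1+0+2+3 = 10 pallets, leaving 37.
Rank by margin per pallet: Route 15 19 > Route 2 18 > Route 6 17 > Route 24 13 > Route 27 8 > Route 7 4.
Give Route 15 8 more to hit its cap of 9 — 29 left.
Route 2 takes 1 more to reach its cap of 4 — 28 left.
Route 6: +12 to 12 (cap) — 16 left.
Give Route 24 1 more to hit its cap of 3 — 15 left.
Route 27: +4 to 7 (cap) — 11 left.
Route 7: +11 (room for 15) → 12. Pool exhausted.
Total = 4×12 + 18×4 + 19×9 + 17×12 + 13×3 + 8×7 = 590.

590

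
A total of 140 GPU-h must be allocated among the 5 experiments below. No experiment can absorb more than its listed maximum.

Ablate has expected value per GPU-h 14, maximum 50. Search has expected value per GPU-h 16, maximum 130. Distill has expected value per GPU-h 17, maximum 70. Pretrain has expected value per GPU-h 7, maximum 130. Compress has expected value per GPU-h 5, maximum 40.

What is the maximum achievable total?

2310

Order the experiments by expected value per GPU-h: Distill 17 > Search 16 > Ablate 14 > Pretrain 7 > Compress 5.
Distill: +70 to 70 (cap) — 70 left.
Only 70 left; Search takes them to reach 70.
Total = 16×70 + 17×70 = 2310.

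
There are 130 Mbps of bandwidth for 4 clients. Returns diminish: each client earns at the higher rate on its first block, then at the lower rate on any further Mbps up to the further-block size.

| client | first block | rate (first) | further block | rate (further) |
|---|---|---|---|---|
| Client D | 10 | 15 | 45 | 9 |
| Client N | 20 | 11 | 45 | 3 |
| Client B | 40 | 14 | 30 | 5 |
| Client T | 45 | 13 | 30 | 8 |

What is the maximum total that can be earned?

1650

Treat each block as its own option and order by rate: Client D/T1 15 > Client B/T1 14 > Client T/T1 13 > Client N/T1 11 > Client D/T2 9 > Client T/T2 8 > Client B/T2 5 > Client N/T2 3.
Client D/T1 (15): +10 ; 120 left.
Fill Client B T1 block (40 at 14) ; 80 left.
Client T/T1 (13): +45 ; 35 left.
Fill Client N T1 block (20 at 11) ; 15 left.
Client D/T2: +15 of 45 at 9; pool empty.
Total = 15×10 + 14×40 + 13×45 + 11×20 + 9×15 = 1650.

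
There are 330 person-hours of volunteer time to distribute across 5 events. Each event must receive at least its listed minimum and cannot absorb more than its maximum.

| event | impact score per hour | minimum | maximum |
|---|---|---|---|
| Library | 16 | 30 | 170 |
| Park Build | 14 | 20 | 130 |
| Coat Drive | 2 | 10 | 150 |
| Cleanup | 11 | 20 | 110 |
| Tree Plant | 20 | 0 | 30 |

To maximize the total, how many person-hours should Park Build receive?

Meeting every minimum uses 30+20+10+20+0 = 80 person-hours, leaving 250.
Highest impact score per hour first: Tree Plant 20 > Library 16 > Park Build 14 > Cleanup 11 > Coat Drive 2.
Tree Plant takes 30 more to reach its cap of 30 — 220 left.
Library takes 140 more to reach its cap of 170 — 80 left.
Park Build: +80 (room for 110) → 100. Pool exhausted.

100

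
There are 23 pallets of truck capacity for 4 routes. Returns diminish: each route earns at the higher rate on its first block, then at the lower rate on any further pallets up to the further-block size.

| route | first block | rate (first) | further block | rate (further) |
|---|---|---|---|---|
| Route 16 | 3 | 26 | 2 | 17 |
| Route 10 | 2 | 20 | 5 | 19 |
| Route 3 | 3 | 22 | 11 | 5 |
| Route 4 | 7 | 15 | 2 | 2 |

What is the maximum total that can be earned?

Treat each block as its own option and order by rate: Route 16/first 26 > Route 3/first 22 > Route 10/first 20 > Route 10/second 19 > Route 16/second 17 > Route 4/first 15 > Route 3/second 5 > Route 4/second 2.
Route 16/first (26): +3 — 20 left.
Route 3/first (22): +3 — 17 left.
Route 10 first at 20: fill all 2 — 15 left.
Fill Route 10 second block (5 at 19) — 10 left.
Fill Route 16 second block (2 at 17) — 8 left.
Route 4/first (15): +7 — 1 left.
Route 3/second: +1 of 11 at 5; pool empty.
Total = 26×3 + 22×3 + 20×2 + 19×5 + 17×2 + 15×7 + 5×1 = 423.

423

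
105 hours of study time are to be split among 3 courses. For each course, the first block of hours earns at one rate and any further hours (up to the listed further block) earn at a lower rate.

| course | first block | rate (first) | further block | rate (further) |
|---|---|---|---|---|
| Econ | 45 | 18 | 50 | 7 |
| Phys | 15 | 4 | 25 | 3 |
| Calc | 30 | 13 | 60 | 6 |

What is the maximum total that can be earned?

1410

Rank every tier by rate: Econ/T1 18 > Calc/T1 13 > Econ/T2 7 > Calc/T2 6 > Phys/T1 4 > Phys/T2 3.
Econ T1 at 18: fill all 45 ; 60 left.
Calc T1 at 13: fill all 30 ; 30 left.
30 remain; put them into Econ T2 at 7.
Total = 18×45 + 13×30 + 7×30 = 1410.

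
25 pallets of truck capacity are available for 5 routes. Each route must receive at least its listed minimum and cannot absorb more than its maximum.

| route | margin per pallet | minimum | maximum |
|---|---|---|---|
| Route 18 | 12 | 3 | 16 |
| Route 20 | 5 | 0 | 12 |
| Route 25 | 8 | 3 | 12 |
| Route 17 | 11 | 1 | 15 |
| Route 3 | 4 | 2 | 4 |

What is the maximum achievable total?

Meeting every minimum uses 3+0+3+1+2 = 9 pallets, leaving 16.
Rank by margin per pallet: Route 18 12 > Route 17 11 > Route 25 8 > Route 20 5 > Route 3 4.
Route 18: +13 to 16 (cap) — 3 left.
Route 17: +3 (room for 14) → 4. Pool exhausted.
Total = 12×16 + 8×3 + 11×4 + 4×2 = 268.

268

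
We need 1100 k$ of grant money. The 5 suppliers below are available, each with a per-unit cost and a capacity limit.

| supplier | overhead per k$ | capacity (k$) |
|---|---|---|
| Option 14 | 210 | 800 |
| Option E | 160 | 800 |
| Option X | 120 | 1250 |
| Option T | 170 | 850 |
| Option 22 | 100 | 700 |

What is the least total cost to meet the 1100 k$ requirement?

Use suppliers in increasing cost order.
Option 22 (100): use full 700 → 400 k$ to go.
Option X at 120: take 400 of its 1250 → requirement met.
Option E, Option T, Option 14: unused.
Cost = 700×100 + 400×120 = 118000.

118000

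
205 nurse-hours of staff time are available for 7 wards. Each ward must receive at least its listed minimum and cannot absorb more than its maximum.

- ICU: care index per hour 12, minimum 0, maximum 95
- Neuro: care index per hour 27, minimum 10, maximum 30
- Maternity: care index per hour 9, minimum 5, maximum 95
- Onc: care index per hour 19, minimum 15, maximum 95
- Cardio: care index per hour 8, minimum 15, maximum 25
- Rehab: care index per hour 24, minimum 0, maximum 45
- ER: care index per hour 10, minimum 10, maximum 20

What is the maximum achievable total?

4020

Meeting every minimum uses 0+10+5+15+15+0+10 = 55 nurse-hours, leaving 150.
Order the wards by care index per hour: Neuro 27 > Rehab 24 > Onc 19 > ICU 12 > ER 10 > Maternity 9 > Cardio 8.
Neuro: +20 to 30 (cap) → 130 left.
Rehab takes 45 more to reach its cap of 45 → 85 left.
Onc: +80 to 95 (cap) → 5 left.
ICU: +5 (room for 95) → 5. Pool exhausted.
Total = 12×5 + 27×30 + 9×5 + 19×95 + 8×15 + 24×45 + 10×10 = 4020.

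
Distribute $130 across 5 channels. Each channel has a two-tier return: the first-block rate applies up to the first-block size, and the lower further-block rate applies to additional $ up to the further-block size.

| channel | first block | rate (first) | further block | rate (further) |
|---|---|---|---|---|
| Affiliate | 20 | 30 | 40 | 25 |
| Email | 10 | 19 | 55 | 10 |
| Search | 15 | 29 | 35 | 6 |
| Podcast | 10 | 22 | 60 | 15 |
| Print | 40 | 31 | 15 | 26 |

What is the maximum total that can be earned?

Order all 10 blocks by rate: Print/tier1 31 > Affiliate/tier1 30 > Search/tier1 29 > Print/tier2 26 > Affiliate/tier2 25 > Podcast/tier1 22 > Email/tier1 19 > Podcast/tier2 15 > Email/tier2 10 > Search/tier2 6.
Fill Print tier1 block (40 at 31) ; 90 left.
Fill Affiliate tier1 block (20 at 30) ; 70 left.
Search tier1 at 29: fill all 15 ; 55 left.
Fill Print tier2 block (15 at 26) ; 40 left.
Fill Affiliate tier2 block (40 at 25) ; 0 left.
Total = 31×40 + 30×20 + 29×15 + 26×15 + 25×40 = 3665.

3665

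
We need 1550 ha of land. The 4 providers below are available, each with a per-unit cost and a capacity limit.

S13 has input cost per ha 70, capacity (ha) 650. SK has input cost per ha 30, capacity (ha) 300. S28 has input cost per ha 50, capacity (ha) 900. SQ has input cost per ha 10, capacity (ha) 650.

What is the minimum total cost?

45500

Use providers in increasing cost order.
SQ (10): use full 650 → 900 ha to go.
Take 300 from SK at 30 → need 600 more.
Take 600 from S28 at 50 to finish.
S13: unused.
Cost = 650×10 + 300×30 + 600×50 = 45500.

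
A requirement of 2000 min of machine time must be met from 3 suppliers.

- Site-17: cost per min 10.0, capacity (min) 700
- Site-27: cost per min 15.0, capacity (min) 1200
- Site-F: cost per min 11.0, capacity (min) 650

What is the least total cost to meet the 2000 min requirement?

23900

Cheapest first:
Site-17 at 10.0: take all 700 min — 1300 still needed.
Site-F at 11.0: take all 650 min — 650 still needed.
Site-27 (15.0): take the remaining 650 — done.
Cost = 700×10.0 + 650×11.0 + 650×15.0 = 23900.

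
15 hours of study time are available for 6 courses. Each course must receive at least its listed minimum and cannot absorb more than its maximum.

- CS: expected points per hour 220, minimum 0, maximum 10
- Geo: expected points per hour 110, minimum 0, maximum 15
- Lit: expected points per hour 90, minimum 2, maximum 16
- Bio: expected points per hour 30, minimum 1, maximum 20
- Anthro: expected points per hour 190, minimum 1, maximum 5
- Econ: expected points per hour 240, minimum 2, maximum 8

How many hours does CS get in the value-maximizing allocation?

Meeting every minimum uses 0+0+2+1+1+2 = 6 hours, leaving 9.
Order the courses by expected points per hour: Econ 240 > CS 220 > Anthro 190 > Geo 110 > Lit 90 > Bio 30.
Give Econ 6 more to hit its cap of 8 → 3 left.
CS has room for 10 more but only 3 remain, so it gets 3.

3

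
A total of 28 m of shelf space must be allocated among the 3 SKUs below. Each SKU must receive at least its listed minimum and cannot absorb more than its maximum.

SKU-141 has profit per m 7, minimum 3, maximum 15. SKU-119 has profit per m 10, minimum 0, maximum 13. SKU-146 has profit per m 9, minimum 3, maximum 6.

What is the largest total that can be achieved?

Meeting every minimum uses 3+0+3 = 6 m, leaving 22.
Order the SKUs by profit per m: SKU-119 10 > SKU-146 9 > SKU-141 7.
SKU-119: +13 to 13 (cap) — 9 left.
SKU-146: +3 to 6 (cap) — 6 left.
SKU-141: +6 (room for 12) → 9. Pool exhausted.
Total = 7×9 + 10×13 + 9×6 = 247.

247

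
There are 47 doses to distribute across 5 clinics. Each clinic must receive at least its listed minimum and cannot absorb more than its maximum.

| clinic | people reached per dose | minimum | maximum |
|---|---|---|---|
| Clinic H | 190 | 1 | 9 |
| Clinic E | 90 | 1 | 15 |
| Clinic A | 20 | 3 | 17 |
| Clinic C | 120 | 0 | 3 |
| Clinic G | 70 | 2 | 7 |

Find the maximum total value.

4170

Meeting every minimum uses 1+1+3+0+2 = 7 doses, leaving 40.
Order the clinics by people reached per dose: Clinic H 190 > Clinic C 120 > Clinic E 90 > Clinic G 70 > Clinic A 20.
Give Clinic H 8 more to hit its cap of 9 ; 32 left.
Give Clinic C 3 more to hit its cap of 3 ; 29 left.
Clinic E takes 14 more to reach its cap of 15 ; 15 left.
Clinic G takes 5 more to reach its cap of 7 ; 10 left.
Clinic A: +10 (room for 14) → 13. Pool exhausted.
Total = 190×9 + 90×15 + 20×13 + 120×3 + 70×7 = 4170.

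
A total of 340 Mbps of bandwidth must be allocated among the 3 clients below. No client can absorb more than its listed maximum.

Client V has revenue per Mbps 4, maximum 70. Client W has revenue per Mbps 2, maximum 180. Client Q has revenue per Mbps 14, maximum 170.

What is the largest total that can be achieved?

Highest revenue per Mbps first: Client Q 14 > Client V 4 > Client W 2.
Give Client Q 170 to hit its cap of 170 ; 170 left.
Give Client V 70 to hit its cap of 70 ; 100 left.
Client W has room for 180 but only 100 remain, so it gets 100.
Total = 4×70 + 2×100 + 14×170 = 2860.

2860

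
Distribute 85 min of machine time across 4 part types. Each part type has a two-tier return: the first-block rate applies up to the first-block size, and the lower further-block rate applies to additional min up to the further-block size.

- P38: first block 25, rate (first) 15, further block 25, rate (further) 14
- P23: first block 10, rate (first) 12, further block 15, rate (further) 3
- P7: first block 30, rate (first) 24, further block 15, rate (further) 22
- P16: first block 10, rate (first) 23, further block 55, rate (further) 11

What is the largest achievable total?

1725

Treat each block as its own option and order by rate: P7/tier1 24 > P16/tier1 23 > P7/tier2 22 > P38/tier1 15 > P38/tier2 14 > P23/tier1 12 > P16/tier2 11 > P23/tier2 3.
P7/tier1 (24): +30 ; 55 left.
P16/tier1 (23): +10 ; 45 left.
P7/tier2 (22): +15 ; 30 left.
Fill P38 tier1 block (25 at 15) ; 5 left.
5 remain; put them into P38 tier2 at 14.
Total = 24×30 + 23×10 + 22×15 + 15×25 + 14×5 = 1725.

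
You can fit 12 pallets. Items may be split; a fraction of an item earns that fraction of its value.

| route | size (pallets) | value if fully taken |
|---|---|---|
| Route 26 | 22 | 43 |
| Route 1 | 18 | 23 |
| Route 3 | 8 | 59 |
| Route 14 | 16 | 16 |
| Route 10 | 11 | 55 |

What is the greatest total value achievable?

79

Sort by value density: Route 3 59/8≈7.38, Route 10 55/11≈5, Route 26 43/22≈1.95, Route 1 23/18≈1.28, Route 14 16/16≈1.
All 8 pallets of Route 3 fit (value 59) → 4 remain.
4 pallets left: a 4/11 share of Route 10 gives 55×4/11 = 20.
Total value = 79.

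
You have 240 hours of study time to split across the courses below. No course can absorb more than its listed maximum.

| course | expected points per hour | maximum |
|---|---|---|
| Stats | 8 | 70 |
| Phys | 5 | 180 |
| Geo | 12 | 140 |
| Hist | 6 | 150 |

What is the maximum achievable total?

2420

Highest expected points per hour first: Geo 12 > Stats 8 > Hist 6 > Phys 5.
Geo takes 140 to reach its cap of 140 — 100 left.
Stats: +70 to 70 (cap) — 30 left.
Only 30 left; Hist takes them to reach 30.
Total = 8×70 + 12×140 + 6×30 = 2420.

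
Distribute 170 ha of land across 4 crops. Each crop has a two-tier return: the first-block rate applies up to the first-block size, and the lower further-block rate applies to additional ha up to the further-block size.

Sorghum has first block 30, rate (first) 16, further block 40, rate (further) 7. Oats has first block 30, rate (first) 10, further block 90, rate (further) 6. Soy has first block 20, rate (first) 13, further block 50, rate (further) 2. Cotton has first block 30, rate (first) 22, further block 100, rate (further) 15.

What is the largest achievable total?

2770

Treat each block as its own option and order by rate: Cotton/T1 22 > Sorghum/T1 16 > Cotton/T2 15 > Soy/T1 13 > Oats/T1 10 > Sorghum/T2 7 > Oats/T2 6 > Soy/T2 2.
Fill Cotton T1 block (30 at 22) → 140 left.
Fill Sorghum T1 block (30 at 16) → 110 left.
Cotton T2 at 15: fill all 100 → 10 left.
10 remain; put them into Soy T1 at 13.
Total = 22×30 + 16×30 + 15×100 + 13×10 = 2770.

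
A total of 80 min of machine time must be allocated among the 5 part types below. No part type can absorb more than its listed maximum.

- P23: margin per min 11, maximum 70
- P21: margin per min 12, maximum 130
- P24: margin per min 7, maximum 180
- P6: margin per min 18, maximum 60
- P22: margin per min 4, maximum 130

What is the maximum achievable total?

Order the part types by margin per min: P6 18 > P21 12 > P23 11 > P24 7 > P22 4.
P6: +60 to 60 (cap) — 20 left.
Only 20 left; P21 takes them to reach 20.
Total = 12×20 + 18×60 = 1320.

1320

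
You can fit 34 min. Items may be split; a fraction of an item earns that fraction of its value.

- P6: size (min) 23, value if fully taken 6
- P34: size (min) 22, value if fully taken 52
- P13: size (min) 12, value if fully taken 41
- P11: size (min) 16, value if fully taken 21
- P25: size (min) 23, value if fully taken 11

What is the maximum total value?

93

Rank by value-to-size ratio: P13 41/12≈3.42, P34 52/22≈2.36, P11 21/16≈1.31, P25 11/23≈0.478, P6 6/23≈0.261.
Take all of P13 (12 min, value 41) — 22 min left.
Take all of P34 (22 min, value 52) — 0 min left.
Total value = 93.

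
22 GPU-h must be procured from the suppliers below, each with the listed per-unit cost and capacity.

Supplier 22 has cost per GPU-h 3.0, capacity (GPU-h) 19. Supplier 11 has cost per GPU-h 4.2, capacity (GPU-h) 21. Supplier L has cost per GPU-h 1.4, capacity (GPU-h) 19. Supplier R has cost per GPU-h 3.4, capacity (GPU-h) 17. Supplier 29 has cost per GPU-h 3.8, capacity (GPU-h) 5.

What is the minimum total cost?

35.6

Cheapest first:
Supplier L (1.4): use full 19 → 3 GPU-h to go.
Supplier 22 (3.0): take the remaining 3 → done.
Supplier R, Supplier 29, Supplier 11: unused.
Cost = 19×1.4 + 3×3.0 = 35.6.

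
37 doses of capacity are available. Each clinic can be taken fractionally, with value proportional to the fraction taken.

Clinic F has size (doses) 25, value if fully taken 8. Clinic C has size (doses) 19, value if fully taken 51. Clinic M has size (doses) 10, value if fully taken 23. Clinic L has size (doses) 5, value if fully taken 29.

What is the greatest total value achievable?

Sort by value density: Clinic L 29/5≈5.8, Clinic C 51/19≈2.68, Clinic M 23/10≈2.3, Clinic F 8/25≈0.32.
Clinic L: take in full, 5 doses for value 29 ; 32 left.
All 19 doses of Clinic C fit (value 51) ; 13 remain.
Take all of Clinic M (10 doses, value 23) ; 3 doses left.
3 doses left: a 3/25 share of Clinic F gives 8×3/25 = 0.96.
Total value = 103.96.

103.96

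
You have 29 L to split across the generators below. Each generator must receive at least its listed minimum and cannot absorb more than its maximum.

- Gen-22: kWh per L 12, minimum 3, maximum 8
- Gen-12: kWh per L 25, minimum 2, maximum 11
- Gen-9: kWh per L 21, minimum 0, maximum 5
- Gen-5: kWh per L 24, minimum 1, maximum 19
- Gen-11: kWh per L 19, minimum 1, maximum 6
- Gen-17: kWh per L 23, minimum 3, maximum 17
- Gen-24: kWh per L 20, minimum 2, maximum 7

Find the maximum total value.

655

Meeting every minimum uses 3+2+0+1+1+3+2 = 12 L, leaving 17.
Highest kWh per L first: Gen-12 25 > Gen-5 24 > Gen-17 23 > Gen-9 21 > Gen-24 20 > Gen-11 19 > Gen-22 12.
Give Gen-12 9 more to hit its cap of 11 — 8 left.
Gen-5: +8 (room for 18) → 9. Pool exhausted.
Total = 12×3 + 25×11 + 24×9 + 19×1 + 23×3 + 20×2 = 655.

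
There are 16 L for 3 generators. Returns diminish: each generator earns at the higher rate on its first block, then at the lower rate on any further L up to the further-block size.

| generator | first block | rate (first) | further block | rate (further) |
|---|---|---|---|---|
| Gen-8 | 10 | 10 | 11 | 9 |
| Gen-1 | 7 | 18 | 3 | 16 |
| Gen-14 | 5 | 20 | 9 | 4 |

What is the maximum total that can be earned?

284

Treat each block as its own option and order by rate: Gen-14/T1 20 > Gen-1/T1 18 > Gen-1/T2 16 > Gen-8/T1 10 > Gen-8/T2 9 > Gen-14/T2 4.
Gen-14/T1 (20): +5 — 11 left.
Gen-1 T1 at 18: fill all 7 — 4 left.
Gen-1/T2 (16): +3 — 1 left.
1 remain; put them into Gen-8 T1 at 10.
Total = 20×5 + 18×7 + 16×3 + 10×1 = 284.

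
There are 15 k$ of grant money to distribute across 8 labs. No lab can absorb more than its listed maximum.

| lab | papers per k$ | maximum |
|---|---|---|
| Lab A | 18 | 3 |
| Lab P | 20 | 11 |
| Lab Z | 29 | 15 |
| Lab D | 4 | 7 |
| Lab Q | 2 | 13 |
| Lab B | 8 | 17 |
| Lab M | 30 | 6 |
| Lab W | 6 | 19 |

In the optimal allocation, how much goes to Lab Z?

9

Highest papers per k$ first: Lab M 30 > Lab Z 29 > Lab P 20 > Lab A 18 > Lab B 8 > Lab W 6 > Lab D 4 > Lab Q 2.
Lab M: +6 to 6 (cap) — 9 left.
Lab Z: +9 (room for 15) → 9. Pool exhausted.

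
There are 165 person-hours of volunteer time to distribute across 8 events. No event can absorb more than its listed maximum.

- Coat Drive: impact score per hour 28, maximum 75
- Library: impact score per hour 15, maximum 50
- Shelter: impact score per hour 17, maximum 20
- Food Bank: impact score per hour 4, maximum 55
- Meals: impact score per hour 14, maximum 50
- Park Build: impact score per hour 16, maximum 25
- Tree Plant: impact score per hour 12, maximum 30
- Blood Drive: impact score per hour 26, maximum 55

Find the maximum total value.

4110

Order the events by impact score per hour: Coat Drive 28 > Blood Drive 26 > Shelter 17 > Park Build 16 > Library 15 > Meals 14 > Tree Plant 12 > Food Bank 4.
Give Coat Drive 75 to hit its cap of 75 ; 90 left.
Blood Drive takes 55 to reach its cap of 55 ; 35 left.
Give Shelter 20 to hit its cap of 20 ; 15 left.
Park Build has room for 25 but only 15 remain, so it gets 15.
Total = 28×75 + 17×20 + 16×15 + 26×55 = 4110.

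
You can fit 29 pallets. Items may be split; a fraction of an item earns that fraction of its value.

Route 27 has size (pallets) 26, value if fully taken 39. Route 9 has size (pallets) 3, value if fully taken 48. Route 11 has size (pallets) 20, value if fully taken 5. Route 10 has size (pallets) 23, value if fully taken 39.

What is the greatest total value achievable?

91.5

Sort by value density: Route 9 48/3≈16, Route 10 39/23≈1.7, Route 27 39/26≈1.5, Route 11 5/20≈0.25.
Route 9: take in full, 3 pallets for value 48 — 26 left.
Take all of Route 10 (23 pallets, value 39) — 3 pallets left.
Fill the last 3 pallets with part of Route 27: 3/26 of it earns 4.5.
Total value = 91.5.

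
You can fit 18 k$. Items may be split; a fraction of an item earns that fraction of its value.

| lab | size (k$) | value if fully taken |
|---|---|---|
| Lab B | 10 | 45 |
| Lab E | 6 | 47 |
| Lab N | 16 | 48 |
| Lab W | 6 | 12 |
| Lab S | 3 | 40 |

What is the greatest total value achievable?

127.5

Sort by value density: Lab S 40/3≈13.3, Lab E 47/6≈7.83, Lab B 45/10≈4.5, Lab N 48/16≈3, Lab W 12/6≈2.
All 3 k$ of Lab S fit (value 40) → 15 remain.
All 6 k$ of Lab E fit (value 47) → 9 remain.
Only 9 k$ remain; take 9/10 of Lab B for value 45×9/10 = 40.5.
Total value = 127.5.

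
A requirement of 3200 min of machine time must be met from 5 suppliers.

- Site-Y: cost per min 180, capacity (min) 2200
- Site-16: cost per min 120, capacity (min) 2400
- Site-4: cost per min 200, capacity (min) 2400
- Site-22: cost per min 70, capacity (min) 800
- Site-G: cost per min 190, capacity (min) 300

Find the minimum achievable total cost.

Use suppliers in increasing cost order.
Site-22 (70): use full 800 → 2400 min to go.
Take 2400 from Site-16 at 120 → need 0 more.
Site-Y, Site-G, Site-4: unused.
Cost = 800×70 + 2400×120 = 344000.

344000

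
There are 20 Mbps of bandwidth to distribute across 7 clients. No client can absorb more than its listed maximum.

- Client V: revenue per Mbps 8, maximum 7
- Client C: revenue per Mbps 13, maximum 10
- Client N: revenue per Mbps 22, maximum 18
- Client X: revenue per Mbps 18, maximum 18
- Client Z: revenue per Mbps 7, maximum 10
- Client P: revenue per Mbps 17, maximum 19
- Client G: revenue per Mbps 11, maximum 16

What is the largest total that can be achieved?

Order the clients by revenue per Mbps: Client N 22 > Client X 18 > Client P 17 > Client C 13 > Client G 11 > Client V 8 > Client Z 7.
Client N: +18 to 18 (cap) ; 2 left.
Only 2 left; Client X takes them to reach 2.
Total = 22×18 + 18×2 = 432.

432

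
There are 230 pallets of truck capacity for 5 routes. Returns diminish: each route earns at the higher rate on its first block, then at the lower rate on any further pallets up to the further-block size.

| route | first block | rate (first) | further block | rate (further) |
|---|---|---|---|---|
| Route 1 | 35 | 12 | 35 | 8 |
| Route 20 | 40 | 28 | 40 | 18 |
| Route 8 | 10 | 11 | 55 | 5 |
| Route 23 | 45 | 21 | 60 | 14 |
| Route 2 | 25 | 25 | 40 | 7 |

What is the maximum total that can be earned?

Treat each block as its own option and order by rate: Route 20/first 28 > Route 2/first 25 > Route 23/first 21 > Route 20/second 18 > Route 23/second 14 > Route 1/first 12 > Route 8/first 11 > Route 1/second 8 > Route 2/second 7 > Route 8/second 5.
Fill Route 20 first block (40 at 28) — 190 left.
Route 2/first (25): +25 — 165 left.
Fill Route 23 first block (45 at 21) — 120 left.
Fill Route 20 second block (40 at 18) — 80 left.
Route 23 second at 14: fill all 60 — 20 left.
Route 1 first at 12: only 20 left, fill 20.
Total = 28×40 + 25×25 + 21×45 + 18×40 + 14×60 + 12×20 = 4490.

4490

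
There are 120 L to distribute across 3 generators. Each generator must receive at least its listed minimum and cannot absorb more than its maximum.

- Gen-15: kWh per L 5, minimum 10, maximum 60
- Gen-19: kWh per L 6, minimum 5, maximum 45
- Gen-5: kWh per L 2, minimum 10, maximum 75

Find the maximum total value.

600

Meeting every minimum uses 10+5+10 = 25 L, leaving 95.
Highest kWh per L first: Gen-19 6 > Gen-15 5 > Gen-5 2.
Gen-19: +40 to 45 (cap) — 55 left.
Give Gen-15 50 more to hit its cap of 60 — 5 left.
Only 5 left; Gen-5 takes them to reach 15.
Total = 5×60 + 6×45 + 2×15 = 600.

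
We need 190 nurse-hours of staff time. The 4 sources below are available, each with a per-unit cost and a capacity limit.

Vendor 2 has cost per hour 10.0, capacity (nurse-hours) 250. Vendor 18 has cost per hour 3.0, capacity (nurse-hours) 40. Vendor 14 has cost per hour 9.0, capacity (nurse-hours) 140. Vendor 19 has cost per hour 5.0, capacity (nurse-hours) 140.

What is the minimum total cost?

Fill from the cheapest source first.
Take 40 from Vendor 18 at 3.0 — need 150 more.
Take 140 from Vendor 19 at 5.0 — need 10 more.
Take 10 from Vendor 14 at 9.0 to finish.
Vendor 2: unused.
Cost = 40×3.0 + 140×5.0 + 10×9.0 = 910.

910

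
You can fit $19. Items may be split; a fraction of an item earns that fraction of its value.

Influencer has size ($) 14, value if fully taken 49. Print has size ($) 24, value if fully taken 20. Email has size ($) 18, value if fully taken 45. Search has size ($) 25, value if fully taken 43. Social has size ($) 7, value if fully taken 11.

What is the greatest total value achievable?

Best value per unit of size first: Influencer 49/14≈3.5, Email 45/18≈2.5, Search 43/25≈1.72, Social 11/7≈1.57, Print 20/24≈0.833.
Influencer: take in full, 14 $ for value 49 → 5 left.
Fill the last 5 $ with part of Email: 5/18 of it earns 12.5.
Total value = 61.5.

61.5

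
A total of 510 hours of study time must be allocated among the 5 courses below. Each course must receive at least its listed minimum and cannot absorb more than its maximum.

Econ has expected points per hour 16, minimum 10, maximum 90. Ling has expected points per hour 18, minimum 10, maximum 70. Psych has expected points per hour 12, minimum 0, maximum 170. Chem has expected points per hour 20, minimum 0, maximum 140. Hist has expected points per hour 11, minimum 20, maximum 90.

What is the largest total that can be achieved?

7980

Meeting every minimum uses 10+10+0+0+20 = 40 hours, leaving 470.
Order the courses by expected points per hour: Chem 20 > Ling 18 > Econ 16 > Psych 12 > Hist 11.
Chem takes 140 more to reach its cap of 140 → 330 left.
Ling: +60 to 70 (cap) → 270 left.
Give Econ 80 more to hit its cap of 90 → 190 left.
Psych takes 170 more to reach its cap of 170 → 20 left.
Hist: +20 (room for 70) → 40. Pool exhausted.
Total = 16×90 + 18×70 + 12×170 + 20×140 + 11×40 = 7980.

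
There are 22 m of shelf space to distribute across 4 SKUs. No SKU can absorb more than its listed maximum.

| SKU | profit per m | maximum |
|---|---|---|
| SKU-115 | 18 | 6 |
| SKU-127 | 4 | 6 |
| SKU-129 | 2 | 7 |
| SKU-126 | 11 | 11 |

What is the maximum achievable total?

249

Order the SKUs by profit per m: SKU-115 18 > SKU-126 11 > SKU-127 4 > SKU-129 2.
SKU-115 takes 6 to reach its cap of 6 → 16 left.
SKU-126: +11 to 11 (cap) → 5 left.
SKU-127 has room for 6 but only 5 remain, so it gets 5.
Total = 18×6 + 4×5 + 11×11 = 249.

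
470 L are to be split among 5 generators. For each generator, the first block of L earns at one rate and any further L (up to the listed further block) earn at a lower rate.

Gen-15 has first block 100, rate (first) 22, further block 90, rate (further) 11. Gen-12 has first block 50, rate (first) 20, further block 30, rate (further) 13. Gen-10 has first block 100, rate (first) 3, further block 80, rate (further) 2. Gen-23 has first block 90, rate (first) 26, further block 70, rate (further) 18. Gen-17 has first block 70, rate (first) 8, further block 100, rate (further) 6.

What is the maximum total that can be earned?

8500

Treat each block as its own option and order by rate: Gen-23/T1 26 > Gen-15/T1 22 > Gen-12/T1 20 > Gen-23/T2 18 > Gen-12/T2 13 > Gen-15/T2 11 > Gen-17/T1 8 > Gen-17/T2 6 > Gen-10/T1 3 > Gen-10/T2 2.
Gen-23/T1 (26): +90 → 380 left.
Gen-15/T1 (22): +100 → 280 left.
Fill Gen-12 T1 block (50 at 20) → 230 left.
Gen-23 T2 at 18: fill all 70 → 160 left.
Gen-12/T2 (13): +30 → 130 left.
Gen-15 T2 at 11: fill all 90 → 40 left.
40 remain; put them into Gen-17 T1 at 8.
Total = 26×90 + 22×100 + 20×50 + 18×70 + 13×30 + 11×90 + 8×40 = 8500.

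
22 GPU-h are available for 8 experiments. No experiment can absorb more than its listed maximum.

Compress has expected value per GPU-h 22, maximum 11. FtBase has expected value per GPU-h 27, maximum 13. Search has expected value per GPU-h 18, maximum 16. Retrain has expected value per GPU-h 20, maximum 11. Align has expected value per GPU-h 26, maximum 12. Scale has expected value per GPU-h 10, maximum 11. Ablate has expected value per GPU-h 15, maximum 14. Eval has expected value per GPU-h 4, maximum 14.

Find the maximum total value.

585

Rank by expected value per GPU-h: FtBase 27 > Align 26 > Compress 22 > Retrain 20 > Search 18 > Ablate 15 > Scale 10 > Eval 4.
FtBase takes 13 to reach its cap of 13 — 9 left.
Align: +9 (room for 12) → 9. Pool exhausted.
Total = 27×13 + 26×9 = 585.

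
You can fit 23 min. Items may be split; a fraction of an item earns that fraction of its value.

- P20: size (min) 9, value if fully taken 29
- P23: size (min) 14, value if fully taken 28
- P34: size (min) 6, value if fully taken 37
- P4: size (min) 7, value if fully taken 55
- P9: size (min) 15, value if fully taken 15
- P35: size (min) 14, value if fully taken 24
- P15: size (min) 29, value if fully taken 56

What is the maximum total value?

123

Rank by value-to-size ratio: P4 55/7≈7.86, P34 37/6≈6.17, P20 29/9≈3.22, P23 28/14≈2, P15 56/29≈1.93, P35 24/14≈1.71, P9 15/15≈1.
Take all of P4 (7 min, value 55) ; 16 min left.
Take all of P34 (6 min, value 37) ; 10 min left.
P20: take in full, 9 min for value 29 ; 1 left.
Fill the last 1 min with part of P23: 1/14 of it earns 2.
Total value = 123.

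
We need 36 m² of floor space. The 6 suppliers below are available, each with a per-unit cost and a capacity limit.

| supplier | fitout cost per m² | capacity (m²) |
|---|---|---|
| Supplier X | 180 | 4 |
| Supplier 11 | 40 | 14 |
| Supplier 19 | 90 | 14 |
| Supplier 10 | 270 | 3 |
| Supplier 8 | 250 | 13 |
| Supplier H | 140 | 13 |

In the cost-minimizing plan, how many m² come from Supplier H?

8

Cheapest first:
Supplier 11 (40): use full 14 ; 22 m² to go.
Take 14 from Supplier 19 at 90 ; need 8 more.
Supplier H (140): take the remaining 8 ; done.
Supplier X, Supplier 8, Supplier 10: unused.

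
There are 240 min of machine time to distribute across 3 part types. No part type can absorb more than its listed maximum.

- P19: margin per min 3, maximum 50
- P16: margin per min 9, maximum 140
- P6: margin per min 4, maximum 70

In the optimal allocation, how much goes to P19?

Highest margin per min first: P16 9 > P6 4 > P19 3.
P16: +140 to 140 (cap) — 100 left.
Give P6 70 to hit its cap of 70 — 30 left.
P19 has room for 50 but only 30 remain, so it gets 30.

30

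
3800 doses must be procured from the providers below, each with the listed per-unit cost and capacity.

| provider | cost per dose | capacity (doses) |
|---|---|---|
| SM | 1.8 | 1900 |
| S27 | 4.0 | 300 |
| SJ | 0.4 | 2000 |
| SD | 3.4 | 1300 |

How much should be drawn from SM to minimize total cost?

Cheapest first:
Take 2000 from SJ at 0.4 — need 1800 more.
SM at 1.8: take 1800 of its 1900 — requirement met.
SD, S27: unused.

1800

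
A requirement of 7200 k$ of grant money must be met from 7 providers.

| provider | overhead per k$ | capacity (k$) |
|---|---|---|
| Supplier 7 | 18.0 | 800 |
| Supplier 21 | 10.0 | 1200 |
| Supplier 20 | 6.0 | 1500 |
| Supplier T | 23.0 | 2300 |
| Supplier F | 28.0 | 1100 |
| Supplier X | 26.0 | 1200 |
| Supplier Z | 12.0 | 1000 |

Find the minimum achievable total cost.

Cheapest first:
Supplier 20 (6.0): use full 1500 ; 5700 k$ to go.
Take 1200 from Supplier 21 at 10.0 ; need 4500 more.
Supplier Z at 12.0: take all 1000 k$ ; 3500 still needed.
Take 800 from Supplier 7 at 18.0 ; need 2700 more.
Supplier T at 23.0: take all 2300 k$ ; 400 still needed.
Supplier X (26.0): take the remaining 400 ; done.
Supplier F: unused.
Cost = 1500×6.0 + 1200×10.0 + 1000×12.0 + 800×18.0 + 2300×23.0 + 400×26.0 = 110700.

110700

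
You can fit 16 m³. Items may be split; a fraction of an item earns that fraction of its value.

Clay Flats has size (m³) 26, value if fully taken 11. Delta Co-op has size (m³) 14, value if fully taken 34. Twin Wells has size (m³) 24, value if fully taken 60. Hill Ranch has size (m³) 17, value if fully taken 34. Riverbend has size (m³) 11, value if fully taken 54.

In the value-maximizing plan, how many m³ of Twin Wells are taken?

Best value per unit of size first: Riverbend 54/11≈4.91, Twin Wells 60/24≈2.5, Delta Co-op 34/14≈2.43, Hill Ranch 34/17≈2, Clay Flats 11/26≈0.423.
Take all of Riverbend (11 m³, value 54) — 5 m³ left.
Fill the last 5 m³ with part of Twin Wells: 5/24 of it earns 12.5.

5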